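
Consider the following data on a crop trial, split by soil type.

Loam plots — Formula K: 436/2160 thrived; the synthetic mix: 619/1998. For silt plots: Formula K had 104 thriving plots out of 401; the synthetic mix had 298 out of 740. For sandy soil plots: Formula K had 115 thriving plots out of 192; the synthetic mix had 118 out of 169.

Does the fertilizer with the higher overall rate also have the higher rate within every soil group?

Loam: Formula K 436/2160 = 20.2%, the synthetic mix 619/1998 = 31.0% → the synthetic mix
Silt: Formula K 104/401 = 25.9%, the synthetic mix 298/740 = 40.3% → the synthetic mix
Sandy soil: Formula K 115/192 = 59.9%, the synthetic mix 118/169 = 69.8% → the synthetic mix
Overall: Formula K 655/2753 = 23.8%, the synthetic mix 1035/2907 = 35.6% → the synthetic mix
The synthetic mix wins overall and in every soil group — no reversal.

Yes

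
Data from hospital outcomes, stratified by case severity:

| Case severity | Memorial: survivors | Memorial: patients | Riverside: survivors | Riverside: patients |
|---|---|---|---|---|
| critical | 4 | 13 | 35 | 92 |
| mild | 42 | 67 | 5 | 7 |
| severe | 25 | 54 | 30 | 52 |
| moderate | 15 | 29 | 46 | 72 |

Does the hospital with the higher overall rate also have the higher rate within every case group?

No

Critical: Memorial 4/13 = 30.8%, Riverside 35/92 = 38.0% → Riverside
Mild: Memorial 42/67 = 62.7%, Riverside 5/7 = 71.4% → Riverside
Severe: Memorial 25/54 = 46.3%, Riverside 30/52 = 57.7% → Riverside
Moderate: Memorial 15/29 = 51.7%, Riverside 46/72 = 63.9% → Riverside
Overall: Memorial 86/163 = 52.8%, Riverside 116/223 = 52.0% → Memorial
Riverside wins each case group but Memorial wins overall — the comparison reverses. Riverside's patients skew toward critical, which has a lower base rate.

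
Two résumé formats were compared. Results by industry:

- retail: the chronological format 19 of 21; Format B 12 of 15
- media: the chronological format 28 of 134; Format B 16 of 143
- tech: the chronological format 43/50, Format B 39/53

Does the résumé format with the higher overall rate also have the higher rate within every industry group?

Yes

Retail: the chronological format 19/21 = 90.5%, Format B 12/15 = 80.0% → the chronological format
Media: the chronological format 28/134 = 20.9%, Format B 16/143 = 11.2% → the chronological format
Tech: the chronological format 43/50 = 86.0%, Format B 39/53 = 73.6% → the chronological format
Overall: the chronological format 90/205 = 43.9%, Format B 67/211 = 31.8% → the chronological format
The chronological format wins overall and in every industry group — no reversal.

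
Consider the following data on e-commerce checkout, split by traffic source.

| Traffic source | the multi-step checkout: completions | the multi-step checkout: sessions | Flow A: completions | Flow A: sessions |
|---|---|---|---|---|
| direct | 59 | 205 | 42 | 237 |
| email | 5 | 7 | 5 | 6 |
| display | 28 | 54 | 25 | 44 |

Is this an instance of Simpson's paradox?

Direct: the multi-step checkout 59/205 = 28.8%, Flow A 42/237 = 17.7% → the multi-step checkout
Email: the multi-step checkout 5/7 = 71.4%, Flow A 5/6 = 83.3% → Flow A
Display: the multi-step checkout 28/54 = 51.9%, Flow A 25/44 = 56.8% → Flow A
Overall: the multi-step checkout 92/266 = 34.6%, Flow A 72/287 = 25.1% → the multi-step checkout
Neither sweeps: the multi-step checkout wins 1 of 3 groups, Flow A wins 2. The multi-step checkout wins overall but not every group — no Simpson reversal.

No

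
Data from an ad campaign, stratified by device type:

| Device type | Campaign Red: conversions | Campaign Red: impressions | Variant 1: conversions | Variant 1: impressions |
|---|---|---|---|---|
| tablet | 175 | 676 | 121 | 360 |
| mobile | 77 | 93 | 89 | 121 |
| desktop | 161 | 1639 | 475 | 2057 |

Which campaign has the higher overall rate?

Tablet: Campaign Red 175/676 = 25.9%, Variant 1 121/360 = 33.6% → Variant 1
Mobile: Campaign Red 77/93 = 82.8%, Variant 1 89/121 = 73.6% → Campaign Red
Desktop: Campaign Red 161/1639 = 9.8%, Variant 1 475/2057 = 23.1% → Variant 1
Overall: Campaign Red 413/2408 = 17.2%, Variant 1 685/2538 = 27.0% → Variant 1
(Neither sweeps every device group, but Variant 1 has the higher pooled rate.)

Variant 1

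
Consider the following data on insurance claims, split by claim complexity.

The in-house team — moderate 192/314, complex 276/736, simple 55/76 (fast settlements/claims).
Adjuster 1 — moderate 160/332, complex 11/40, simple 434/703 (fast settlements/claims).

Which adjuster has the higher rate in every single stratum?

the in-house team

Moderate: the in-house team 192/314 = 61.1%, Adjuster 1 160/332 = 48.2% → the in-house team
Complex: the in-house team 276/736 = 37.5%, Adjuster 1 11/40 = 27.5% → the in-house team
Simple: the in-house team 55/76 = 72.4%, Adjuster 1 434/703 = 61.7% → the in-house team
The in-house team has the higher rate in all 3 groups.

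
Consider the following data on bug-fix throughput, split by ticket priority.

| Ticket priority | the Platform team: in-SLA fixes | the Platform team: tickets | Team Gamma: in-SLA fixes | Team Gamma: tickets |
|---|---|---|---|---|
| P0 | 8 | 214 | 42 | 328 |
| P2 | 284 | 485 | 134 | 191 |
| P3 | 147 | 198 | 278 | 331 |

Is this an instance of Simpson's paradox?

P0: the Platform team 8/214 = 3.7%, Team Gamma 42/328 = 12.8% → Team Gamma
P2: the Platform team 284/485 = 58.6%, Team Gamma 134/191 = 70.2% → Team Gamma
P3: the Platform team 147/198 = 74.2%, Team Gamma 278/331 = 84.0% → Team Gamma
Overall: the Platform team 439/897 = 48.9%, Team Gamma 454/850 = 53.4% → Team Gamma
Team Gamma wins overall and in every ticket group — no reversal.

No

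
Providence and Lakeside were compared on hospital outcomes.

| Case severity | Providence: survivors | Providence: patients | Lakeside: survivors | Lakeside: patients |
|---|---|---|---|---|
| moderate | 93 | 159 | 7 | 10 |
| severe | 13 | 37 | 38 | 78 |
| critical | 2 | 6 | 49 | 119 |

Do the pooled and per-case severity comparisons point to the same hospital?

No

Moderate: Providence 93/159 = 58.5%, Lakeside 7/10 = 70.0% → Lakeside
Severe: Providence 13/37 = 35.1%, Lakeside 38/78 = 48.7% → Lakeside
Critical: Providence 2/6 = 33.3%, Lakeside 49/119 = 41.2% → Lakeside
Overall: Providence 108/202 = 53.5%, Lakeside 94/207 = 45.4% → Providence
Lakeside wins each case group but Providence wins overall — the comparison reverses. Lakeside's patients skew toward critical, which has a lower base rate.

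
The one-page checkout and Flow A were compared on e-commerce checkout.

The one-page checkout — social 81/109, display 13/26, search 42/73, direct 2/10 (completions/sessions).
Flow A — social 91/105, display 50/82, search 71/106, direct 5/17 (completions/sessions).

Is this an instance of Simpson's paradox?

No

Social: the one-page checkout 81/109 = 74.3%, Flow A 91/105 = 86.7% → Flow A
Display: the one-page checkout 13/26 = 50.0%, Flow A 50/82 = 61.0% → Flow A
Search: the one-page checkout 42/73 = 57.5%, Flow A 71/106 = 67.0% → Flow A
Direct: the one-page checkout 2/10 = 20.0%, Flow A 5/17 = 29.4% → Flow A
Overall: the one-page checkout 138/218 = 63.3%, Flow A 217/310 = 70.0% → Flow A
Flow A wins overall and in every traffic group — no reversal.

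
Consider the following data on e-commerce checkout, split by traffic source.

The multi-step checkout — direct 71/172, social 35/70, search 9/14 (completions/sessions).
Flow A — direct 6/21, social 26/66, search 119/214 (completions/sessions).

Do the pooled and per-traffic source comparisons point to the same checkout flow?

No

Direct: the multi-step checkout 71/172 = 41.3%, Flow A 6/21 = 28.6% → the multi-step checkout
Social: the multi-step checkout 35/70 = 50.0%, Flow A 26/66 = 39.4% → the multi-step checkout
Search: the multi-step checkout 9/14 = 64.3%, Flow A 119/214 = 55.6% → the multi-step checkout
Overall: the multi-step checkout 115/256 = 44.9%, Flow A 151/301 = 50.2% → Flow A
The multi-step checkout wins each traffic group but Flow A wins overall — the comparison reverses. The multi-step checkout's sessions skew toward direct, which has a lower base rate.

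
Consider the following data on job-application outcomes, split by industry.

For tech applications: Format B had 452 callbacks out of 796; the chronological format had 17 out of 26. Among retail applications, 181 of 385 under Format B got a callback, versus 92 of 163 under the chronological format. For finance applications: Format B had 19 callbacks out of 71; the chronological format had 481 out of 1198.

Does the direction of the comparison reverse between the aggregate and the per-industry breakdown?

Tech: Format B 452/796 = 56.8%, the chronological format 17/26 = 65.4% → the chronological format
Retail: Format B 181/385 = 47.0%, the chronological format 92/163 = 56.4% → the chronological format
Finance: Format B 19/71 = 26.8%, the chronological format 481/1198 = 40.2% → the chronological format
Overall: Format B 652/1252 = 52.1%, the chronological format 590/1387 = 42.5% → Format B
The chronological format wins each industry group but Format B wins overall — the comparison reverses. The chronological format's applications skew toward finance, which has a lower base rate.

Yes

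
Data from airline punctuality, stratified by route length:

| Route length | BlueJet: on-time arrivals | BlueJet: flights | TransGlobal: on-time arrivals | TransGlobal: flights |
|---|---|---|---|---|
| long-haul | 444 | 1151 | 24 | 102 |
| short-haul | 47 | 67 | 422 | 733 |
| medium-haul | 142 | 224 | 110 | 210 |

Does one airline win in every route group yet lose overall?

Yes

Long-haul: BlueJet 444/1151 = 38.6%, TransGlobal 24/102 = 23.5% → BlueJet
Short-haul: BlueJet 47/67 = 70.1%, TransGlobal 422/733 = 57.6% → BlueJet
Medium-haul: BlueJet 142/224 = 63.4%, TransGlobal 110/210 = 52.4% → BlueJet
Overall: BlueJet 633/1442 = 43.9%, TransGlobal 556/1045 = 53.2% → TransGlobal
BlueJet wins each route group but TransGlobal wins overall — the comparison reverses. BlueJet's flights skew toward long-haul, which has a lower base rate.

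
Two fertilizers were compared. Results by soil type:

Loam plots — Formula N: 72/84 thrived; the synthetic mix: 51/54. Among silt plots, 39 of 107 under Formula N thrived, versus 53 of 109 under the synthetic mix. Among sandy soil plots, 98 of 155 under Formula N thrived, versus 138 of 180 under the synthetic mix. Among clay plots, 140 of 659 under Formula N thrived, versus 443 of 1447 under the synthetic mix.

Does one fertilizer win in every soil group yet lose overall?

No

Loam: Formula N 72/84 = 85.7%, the synthetic mix 51/54 = 94.4% → the synthetic mix
Silt: Formula N 39/107 = 36.4%, the synthetic mix 53/109 = 48.6% → the synthetic mix
Sandy soil: Formula N 98/155 = 63.2%, the synthetic mix 138/180 = 76.7% → the synthetic mix
Clay: Formula N 140/659 = 21.2%, the synthetic mix 443/1447 = 30.6% → the synthetic mix
Overall: Formula N 349/1005 = 34.7%, the synthetic mix 685/1790 = 38.3% → the synthetic mix
The synthetic mix wins overall and in every soil group — no reversal.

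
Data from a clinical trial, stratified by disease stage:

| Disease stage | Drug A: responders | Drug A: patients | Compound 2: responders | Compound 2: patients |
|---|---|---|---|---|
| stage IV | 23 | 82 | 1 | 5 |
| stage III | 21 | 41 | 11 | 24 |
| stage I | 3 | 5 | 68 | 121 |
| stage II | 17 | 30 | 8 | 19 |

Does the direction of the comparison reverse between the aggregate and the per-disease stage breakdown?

Yes

Stage IV: Drug A 23/82 = 28.0%, Compound 2 1/5 = 20.0% → Drug A
Stage III: Drug A 21/41 = 51.2%, Compound 2 11/24 = 45.8% → Drug A
Stage I: Drug A 3/5 = 60.0%, Compound 2 68/121 = 56.2% → Drug A
Stage II: Drug A 17/30 = 56.7%, Compound 2 8/19 = 42.1% → Drug A
Overall: Drug A 64/158 = 40.5%, Compound 2 88/169 = 52.1% → Compound 2
Drug A wins each disease group but Compound 2 wins overall — the comparison reverses. Drug A's patients skew toward stage IV, which has a lower base rate.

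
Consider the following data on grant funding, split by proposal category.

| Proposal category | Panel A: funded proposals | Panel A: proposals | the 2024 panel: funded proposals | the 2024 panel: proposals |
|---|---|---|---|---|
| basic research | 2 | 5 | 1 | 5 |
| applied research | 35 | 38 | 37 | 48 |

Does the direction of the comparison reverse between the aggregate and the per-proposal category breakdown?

No

Basic research: Panel A 2/5 = 40.0%, the 2024 panel 1/5 = 20.0% → Panel A
Applied research: Panel A 35/38 = 92.1%, the 2024 panel 37/48 = 77.1% → Panel A
Overall: Panel A 37/43 = 86.0%, the 2024 panel 38/53 = 71.7% → Panel A
Panel A wins overall and in every proposal group — no reversal.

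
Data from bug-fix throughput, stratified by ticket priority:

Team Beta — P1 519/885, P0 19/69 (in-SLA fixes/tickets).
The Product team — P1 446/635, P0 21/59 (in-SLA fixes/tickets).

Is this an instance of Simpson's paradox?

P1: Team Beta 519/885 = 58.6%, the Product team 446/635 = 70.2% → the Product team
P0: Team Beta 19/69 = 27.5%, the Product team 21/59 = 35.6% → the Product team
Overall: Team Beta 538/954 = 56.4%, the Product team 467/694 = 67.3% → the Product team
The Product team wins overall and in every ticket group — no reversal.

No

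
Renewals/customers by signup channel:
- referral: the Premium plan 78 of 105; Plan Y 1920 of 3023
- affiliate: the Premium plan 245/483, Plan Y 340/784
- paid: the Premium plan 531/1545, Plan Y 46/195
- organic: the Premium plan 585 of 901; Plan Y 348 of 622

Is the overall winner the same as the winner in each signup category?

No

Referral: the Premium plan 78/105 = 74.3%, Plan Y 1920/3023 = 63.5% → the Premium plan
Affiliate: the Premium plan 245/483 = 50.7%, Plan Y 340/784 = 43.4% → the Premium plan
Paid: the Premium plan 531/1545 = 34.4%, Plan Y 46/195 = 23.6% → the Premium plan
Organic: the Premium plan 585/901 = 64.9%, Plan Y 348/622 = 55.9% → the Premium plan
Overall: the Premium plan 1439/3034 = 47.4%, Plan Y 2654/4624 = 57.4% → Plan Y
The Premium plan wins each signup group but Plan Y wins overall — the comparison reverses. The Premium plan's customers skew toward paid, which has a lower base rate.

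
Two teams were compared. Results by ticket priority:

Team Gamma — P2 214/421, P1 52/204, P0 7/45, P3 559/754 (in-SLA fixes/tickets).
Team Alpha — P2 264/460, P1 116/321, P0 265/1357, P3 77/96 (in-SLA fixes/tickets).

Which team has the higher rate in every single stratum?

Team Alpha

P2: Team Gamma 214/421 = 50.8%, Team Alpha 264/460 = 57.4% → Team Alpha
P1: Team Gamma 52/204 = 25.5%, Team Alpha 116/321 = 36.1% → Team Alpha
P0: Team Gamma 7/45 = 15.6%, Team Alpha 265/1357 = 19.5% → Team Alpha
P3: Team Gamma 559/754 = 74.1%, Team Alpha 77/96 = 80.2% → Team Alpha
Team Alpha has the higher rate in all 4 groups.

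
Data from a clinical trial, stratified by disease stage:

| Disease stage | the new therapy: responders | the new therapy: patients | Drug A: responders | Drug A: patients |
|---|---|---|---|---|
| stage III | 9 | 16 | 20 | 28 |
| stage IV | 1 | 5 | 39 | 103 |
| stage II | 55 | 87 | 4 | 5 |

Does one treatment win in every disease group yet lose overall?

Yes

Stage III: the new therapy 9/16 = 56.2%, Drug A 20/28 = 71.4% → Drug A
Stage IV: the new therapy 1/5 = 20.0%, Drug A 39/103 = 37.9% → Drug A
Stage II: the new therapy 55/87 = 63.2%, Drug A 4/5 = 80.0% → Drug A
Overall: the new therapy 65/108 = 60.2%, Drug A 63/136 = 46.3% → the new therapy
Drug A wins each disease group but the new therapy wins overall — the comparison reverses. Drug A's patients skew toward stage IV, which has a lower base rate.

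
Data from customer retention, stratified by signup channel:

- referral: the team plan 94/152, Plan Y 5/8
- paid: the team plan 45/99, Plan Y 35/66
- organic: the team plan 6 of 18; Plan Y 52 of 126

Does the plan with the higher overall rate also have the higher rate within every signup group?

Referral: the team plan 94/152 = 61.8%, Plan Y 5/8 = 62.5% → Plan Y
Paid: the team plan 45/99 = 45.5%, Plan Y 35/66 = 53.0% → Plan Y
Organic: the team plan 6/18 = 33.3%, Plan Y 52/126 = 41.3% → Plan Y
Overall: the team plan 145/269 = 53.9%, Plan Y 92/200 = 46.0% → the team plan
Plan Y wins each signup group but the team plan wins overall — the comparison reverses. Plan Y's customers skew toward organic, which has a lower base rate.

No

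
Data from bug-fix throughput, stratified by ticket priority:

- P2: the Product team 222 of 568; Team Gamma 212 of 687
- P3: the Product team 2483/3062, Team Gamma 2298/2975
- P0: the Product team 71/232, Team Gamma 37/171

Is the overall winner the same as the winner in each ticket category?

P2: the Product team 222/568 = 39.1%, Team Gamma 212/687 = 30.9% → the Product team
P3: the Product team 2483/3062 = 81.1%, Team Gamma 2298/2975 = 77.2% → the Product team
P0: the Product team 71/232 = 30.6%, Team Gamma 37/171 = 21.6% → the Product team
Overall: the Product team 2776/3862 = 71.9%, Team Gamma 2547/3833 = 66.4% → the Product team
The Product team wins overall and in every ticket group — no reversal.

Yes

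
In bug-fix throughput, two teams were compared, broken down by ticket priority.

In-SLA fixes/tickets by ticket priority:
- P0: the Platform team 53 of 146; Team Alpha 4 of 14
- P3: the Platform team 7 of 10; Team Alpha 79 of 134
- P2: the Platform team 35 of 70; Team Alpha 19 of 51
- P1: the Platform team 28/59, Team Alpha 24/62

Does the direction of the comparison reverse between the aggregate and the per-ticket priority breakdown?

P0: the Platform team 53/146 = 36.3%, Team Alpha 4/14 = 28.6% → the Platform team
P3: the Platform team 7/10 = 70.0%, Team Alpha 79/134 = 59.0% → the Platform team
P2: the Platform team 35/70 = 50.0%, Team Alpha 19/51 = 37.3% → the Platform team
P1: the Platform team 28/59 = 47.5%, Team Alpha 24/62 = 38.7% → the Platform team
Overall: the Platform team 123/285 = 43.2%, Team Alpha 126/261 = 48.3% → Team Alpha
The Platform team wins each ticket group but Team Alpha wins overall — the comparison reverses. The Platform team's tickets skew toward P0, which has a lower base rate.

Yes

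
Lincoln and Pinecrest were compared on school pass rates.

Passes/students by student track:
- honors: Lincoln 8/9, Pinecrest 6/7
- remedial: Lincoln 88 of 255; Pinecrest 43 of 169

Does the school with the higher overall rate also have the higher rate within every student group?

Yes

Honors: Lincoln 8/9 = 88.9%, Pinecrest 6/7 = 85.7% → Lincoln
Remedial: Lincoln 88/255 = 34.5%, Pinecrest 43/169 = 25.4% → Lincoln
Overall: Lincoln 96/264 = 36.4%, Pinecrest 49/176 = 27.8% → Lincoln
Lincoln wins overall and in every student group — no reversal.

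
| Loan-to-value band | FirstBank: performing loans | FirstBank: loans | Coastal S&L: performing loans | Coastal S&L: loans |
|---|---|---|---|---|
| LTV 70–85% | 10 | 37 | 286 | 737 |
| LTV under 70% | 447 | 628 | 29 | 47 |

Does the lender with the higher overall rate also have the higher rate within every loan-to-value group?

No

LTV 70–85%: FirstBank 10/37 = 27.0%, Coastal S&L 286/737 = 38.8% → Coastal S&L
LTV under 70%: FirstBank 447/628 = 71.2%, Coastal S&L 29/47 = 61.7% → FirstBank
Overall: FirstBank 457/665 = 68.7%, Coastal S&L 315/784 = 40.2% → FirstBank
Neither sweeps: FirstBank wins 1 of 2 groups, Coastal S&L wins 1. FirstBank wins overall but not every group — no Simpson reversal.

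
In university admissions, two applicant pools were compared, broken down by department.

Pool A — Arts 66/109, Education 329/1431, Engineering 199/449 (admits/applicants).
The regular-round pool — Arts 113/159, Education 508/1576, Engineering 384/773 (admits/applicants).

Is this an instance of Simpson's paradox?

No

Arts: Pool A 66/109 = 60.6%, the regular-round pool 113/159 = 71.1% → the regular-round pool
Education: Pool A 329/1431 = 23.0%, the regular-round pool 508/1576 = 32.2% → the regular-round pool
Engineering: Pool A 199/449 = 44.3%, the regular-round pool 384/773 = 49.7% → the regular-round pool
Overall: Pool A 594/1989 = 29.9%, the regular-round pool 1005/2508 = 40.1% → the regular-round pool
The regular-round pool wins overall and in every department group — no reversal.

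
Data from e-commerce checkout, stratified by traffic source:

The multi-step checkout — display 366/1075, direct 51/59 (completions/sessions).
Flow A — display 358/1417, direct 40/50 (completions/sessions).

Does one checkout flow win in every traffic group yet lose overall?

Display: the multi-step checkout 366/1075 = 34.0%, Flow A 358/1417 = 25.3% → the multi-step checkout
Direct: the multi-step checkout 51/59 = 86.4%, Flow A 40/50 = 80.0% → the multi-step checkout
Overall: the multi-step checkout 417/1134 = 36.8%, Flow A 398/1467 = 27.1% → the multi-step checkout
The multi-step checkout wins overall and in every traffic group — no reversal.

No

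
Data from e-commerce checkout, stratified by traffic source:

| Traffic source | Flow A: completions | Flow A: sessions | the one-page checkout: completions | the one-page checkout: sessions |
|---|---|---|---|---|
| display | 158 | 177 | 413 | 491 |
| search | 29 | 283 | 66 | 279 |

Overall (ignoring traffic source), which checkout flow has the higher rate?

Display: Flow A 158/177 = 89.3%, the one-page checkout 413/491 = 84.1% → Flow A
Search: Flow A 29/283 = 10.2%, the one-page checkout 66/279 = 23.7% → the one-page checkout
Overall: Flow A 187/460 = 40.7%, the one-page checkout 479/770 = 62.2% → the one-page checkout
(Neither sweeps every traffic group, but the one-page checkout has the higher pooled rate.)

the one-page checkout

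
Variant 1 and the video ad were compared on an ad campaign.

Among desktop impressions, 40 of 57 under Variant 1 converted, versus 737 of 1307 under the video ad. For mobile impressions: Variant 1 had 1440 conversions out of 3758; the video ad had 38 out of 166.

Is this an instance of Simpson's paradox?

Desktop: Variant 1 40/57 = 70.2%, the video ad 737/1307 = 56.4% → Variant 1
Mobile: Variant 1 1440/3758 = 38.3%, the video ad 38/166 = 22.9% → Variant 1
Overall: Variant 1 1480/3815 = 38.8%, the video ad 775/1473 = 52.6% → the video ad
Variant 1 wins each device group but the video ad wins overall — the comparison reverses. Variant 1's impressions skew toward mobile, which has a lower base rate.

Yes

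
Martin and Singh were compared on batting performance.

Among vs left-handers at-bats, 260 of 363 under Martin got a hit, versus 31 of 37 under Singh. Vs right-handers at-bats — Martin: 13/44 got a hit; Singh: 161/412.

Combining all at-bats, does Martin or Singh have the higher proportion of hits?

Martin

Vs left-handers: Martin 260/363 = 71.6%, Singh 31/37 = 83.8% → Singh
Vs right-handers: Martin 13/44 = 29.5%, Singh 161/412 = 39.1% → Singh
Overall: Martin 273/407 = 67.1%, Singh 192/449 = 42.8% → Martin
(Singh wins every pitcher group but Martin wins overall — Singh's at-bats skew toward the low-rate vs right-handers group.)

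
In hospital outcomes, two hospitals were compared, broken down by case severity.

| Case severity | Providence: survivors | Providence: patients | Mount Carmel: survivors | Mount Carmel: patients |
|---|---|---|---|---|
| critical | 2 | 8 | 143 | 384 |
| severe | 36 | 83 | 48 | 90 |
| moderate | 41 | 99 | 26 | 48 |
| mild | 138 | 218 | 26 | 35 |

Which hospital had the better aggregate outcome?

Critical: Providence 2/8 = 25.0%, Mount Carmel 143/384 = 37.2% → Mount Carmel
Severe: Providence 36/83 = 43.4%, Mount Carmel 48/90 = 53.3% → Mount Carmel
Moderate: Providence 41/99 = 41.4%, Mount Carmel 26/48 = 54.2% → Mount Carmel
Mild: Providence 138/218 = 63.3%, Mount Carmel 26/35 = 74.3% → Mount Carmel
Overall: Providence 217/408 = 53.2%, Mount Carmel 243/557 = 43.6% → Providence
(Mount Carmel wins every case group but Providence wins overall — Mount Carmel's patients skew toward the low-rate critical group.)

Providence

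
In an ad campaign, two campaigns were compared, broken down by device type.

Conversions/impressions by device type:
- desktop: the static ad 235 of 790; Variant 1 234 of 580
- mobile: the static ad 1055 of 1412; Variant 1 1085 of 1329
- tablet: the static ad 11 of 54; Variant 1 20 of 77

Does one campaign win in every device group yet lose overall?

No

Desktop: the static ad 235/790 = 29.7%, Variant 1 234/580 = 40.3% → Variant 1
Mobile: the static ad 1055/1412 = 74.7%, Variant 1 1085/1329 = 81.6% → Variant 1
Tablet: the static ad 11/54 = 20.4%, Variant 1 20/77 = 26.0% → Variant 1
Overall: the static ad 1301/2256 = 57.7%, Variant 1 1339/1986 = 67.4% → Variant 1
Variant 1 wins overall and in every device group — no reversal.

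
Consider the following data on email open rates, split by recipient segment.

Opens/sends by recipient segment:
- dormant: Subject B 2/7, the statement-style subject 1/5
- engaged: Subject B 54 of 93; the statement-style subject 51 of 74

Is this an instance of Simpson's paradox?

No

Dormant: Subject B 2/7 = 28.6%, the statement-style subject 1/5 = 20.0% → Subject B
Engaged: Subject B 54/93 = 58.1%, the statement-style subject 51/74 = 68.9% → the statement-style subject
Overall: Subject B 56/100 = 56.0%, the statement-style subject 52/79 = 65.8% → the statement-style subject
Neither sweeps: Subject B wins 1 of 2 groups, the statement-style subject wins 1. The statement-style subject wins overall but not every group — no Simpson reversal.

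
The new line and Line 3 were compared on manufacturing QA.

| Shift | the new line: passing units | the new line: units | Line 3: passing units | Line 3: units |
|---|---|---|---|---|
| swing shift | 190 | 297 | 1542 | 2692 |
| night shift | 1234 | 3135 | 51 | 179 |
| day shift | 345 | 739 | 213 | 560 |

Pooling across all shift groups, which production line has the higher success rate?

Line 3

Swing shift: the new line 190/297 = 64.0%, Line 3 1542/2692 = 57.3% → the new line
Night shift: the new line 1234/3135 = 39.4%, Line 3 51/179 = 28.5% → the new line
Day shift: the new line 345/739 = 46.7%, Line 3 213/560 = 38.0% → the new line
Overall: the new line 1769/4171 = 42.4%, Line 3 1806/3431 = 52.6% → Line 3
(The new line wins every shift group but Line 3 wins overall — the new line's units skew toward the low-rate night shift group.)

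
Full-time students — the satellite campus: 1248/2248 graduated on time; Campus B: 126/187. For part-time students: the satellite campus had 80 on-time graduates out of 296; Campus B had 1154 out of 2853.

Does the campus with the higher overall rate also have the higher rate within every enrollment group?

No

Full-time: the satellite campus 1248/2248 = 55.5%, Campus B 126/187 = 67.4% → Campus B
Part-time: the satellite campus 80/296 = 27.0%, Campus B 1154/2853 = 40.4% → Campus B
Overall: the satellite campus 1328/2544 = 52.2%, Campus B 1280/3040 = 42.1% → the satellite campus
Campus B wins each enrollment group but the satellite campus wins overall — the comparison reverses. Campus B's students skew toward part-time, which has a lower base rate.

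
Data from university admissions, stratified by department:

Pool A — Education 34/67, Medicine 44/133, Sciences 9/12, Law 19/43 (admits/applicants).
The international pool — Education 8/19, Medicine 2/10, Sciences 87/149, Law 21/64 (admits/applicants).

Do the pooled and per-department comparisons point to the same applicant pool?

Education: Pool A 34/67 = 50.7%, the international pool 8/19 = 42.1% → Pool A
Medicine: Pool A 44/133 = 33.1%, the international pool 2/10 = 20.0% → Pool A
Sciences: Pool A 9/12 = 75.0%, the international pool 87/149 = 58.4% → Pool A
Law: Pool A 19/43 = 44.2%, the international pool 21/64 = 32.8% → Pool A
Overall: Pool A 106/255 = 41.6%, the international pool 118/242 = 48.8% → the international pool
Pool A wins each department group but the international pool wins overall — the comparison reverses. Pool A's applicants skew toward Medicine, which has a lower base rate.

No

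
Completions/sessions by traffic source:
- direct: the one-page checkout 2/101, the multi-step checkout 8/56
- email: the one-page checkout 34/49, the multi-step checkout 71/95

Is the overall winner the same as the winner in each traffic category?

Yes

Direct: the one-page checkout 2/101 = 2.0%, the multi-step checkout 8/56 = 14.3% → the multi-step checkout
Email: the one-page checkout 34/49 = 69.4%, the multi-step checkout 71/95 = 74.7% → the multi-step checkout
Overall: the one-page checkout 36/150 = 24.0%, the multi-step checkout 79/151 = 52.3% → the multi-step checkout
The multi-step checkout wins overall and in every traffic group — no reversal.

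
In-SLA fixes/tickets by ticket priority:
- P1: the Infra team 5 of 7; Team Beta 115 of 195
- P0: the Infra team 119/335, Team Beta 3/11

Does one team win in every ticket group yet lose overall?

P1: the Infra team 5/7 = 71.4%, Team Beta 115/195 = 59.0% → the Infra team
P0: the Infra team 119/335 = 35.5%, Team Beta 3/11 = 27.3% → the Infra team
Overall: the Infra team 124/342 = 36.3%, Team Beta 118/206 = 57.3% → Team Beta
The Infra team wins each ticket group but Team Beta wins overall — the comparison reverses. The Infra team's tickets skew toward P0, which has a lower base rate.

Yes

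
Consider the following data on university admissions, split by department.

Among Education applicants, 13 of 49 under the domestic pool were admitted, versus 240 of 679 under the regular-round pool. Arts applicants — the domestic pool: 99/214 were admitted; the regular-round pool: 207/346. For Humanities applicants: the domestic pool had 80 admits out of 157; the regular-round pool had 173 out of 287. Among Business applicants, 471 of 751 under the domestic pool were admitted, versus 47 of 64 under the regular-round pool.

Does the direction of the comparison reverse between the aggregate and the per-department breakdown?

Education: the domestic pool 13/49 = 26.5%, the regular-round pool 240/679 = 35.3% → the regular-round pool
Arts: the domestic pool 99/214 = 46.3%, the regular-round pool 207/346 = 59.8% → the regular-round pool
Humanities: the domestic pool 80/157 = 51.0%, the regular-round pool 173/287 = 60.3% → the regular-round pool
Business: the domestic pool 471/751 = 62.7%, the regular-round pool 47/64 = 73.4% → the regular-round pool
Overall: the domestic pool 663/1171 = 56.6%, the regular-round pool 667/1376 = 48.5% → the domestic pool
The regular-round pool wins each department group but the domestic pool wins overall — the comparison reverses. The regular-round pool's applicants skew toward Education, which has a lower base rate.

Yes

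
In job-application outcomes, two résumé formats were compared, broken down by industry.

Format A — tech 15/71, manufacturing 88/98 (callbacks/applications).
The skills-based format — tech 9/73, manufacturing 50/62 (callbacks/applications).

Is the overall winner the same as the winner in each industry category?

Yes

Tech: Format A 15/71 = 21.1%, the skills-based format 9/73 = 12.3% → Format A
Manufacturing: Format A 88/98 = 89.8%, the skills-based format 50/62 = 80.6% → Format A
Overall: Format A 103/169 = 60.9%, the skills-based format 59/135 = 43.7% → Format A
Format A wins overall and in every industry group — no reversal.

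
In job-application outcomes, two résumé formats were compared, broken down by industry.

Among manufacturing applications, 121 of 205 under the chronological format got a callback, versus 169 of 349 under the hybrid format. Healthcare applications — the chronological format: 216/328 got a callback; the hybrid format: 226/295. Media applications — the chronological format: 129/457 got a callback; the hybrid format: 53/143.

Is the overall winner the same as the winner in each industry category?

Manufacturing: the chronological format 121/205 = 59.0%, the hybrid format 169/349 = 48.4% → the chronological format
Healthcare: the chronological format 216/328 = 65.9%, the hybrid format 226/295 = 76.6% → the hybrid format
Media: the chronological format 129/457 = 28.2%, the hybrid format 53/143 = 37.1% → the hybrid format
Overall: the chronological format 466/990 = 47.1%, the hybrid format 448/787 = 56.9% → the hybrid format
Neither sweeps: the chronological format wins 1 of 3 groups, the hybrid format wins 2. The hybrid format wins overall but not every group — no Simpson reversal.

No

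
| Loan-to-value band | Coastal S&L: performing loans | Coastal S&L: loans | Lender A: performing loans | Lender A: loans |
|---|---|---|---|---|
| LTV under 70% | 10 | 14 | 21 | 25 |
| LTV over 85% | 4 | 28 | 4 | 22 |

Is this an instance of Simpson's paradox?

LTV under 70%: Coastal S&L 10/14 = 71.4%, Lender A 21/25 = 84.0% → Lender A
LTV over 85%: Coastal S&L 4/28 = 14.3%, Lender A 4/22 = 18.2% → Lender A
Overall: Coastal S&L 14/42 = 33.3%, Lender A 25/47 = 53.2% → Lender A
Lender A wins overall and in every loan-to-value group — no reversal.

No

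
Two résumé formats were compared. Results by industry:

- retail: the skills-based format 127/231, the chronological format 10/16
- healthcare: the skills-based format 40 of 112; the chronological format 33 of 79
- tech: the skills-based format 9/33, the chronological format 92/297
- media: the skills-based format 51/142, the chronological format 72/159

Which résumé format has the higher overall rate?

Retail: the skills-based format 127/231 = 55.0%, the chronological format 10/16 = 62.5% → the chronological format
Healthcare: the skills-based format 40/112 = 35.7%, the chronological format 33/79 = 41.8% → the chronological format
Tech: the skills-based format 9/33 = 27.3%, the chronological format 92/297 = 31.0% → the chronological format
Media: the skills-based format 51/142 = 35.9%, the chronological format 72/159 = 45.3% → the chronological format
Overall: the skills-based format 227/518 = 43.8%, the chronological format 207/551 = 37.6% → the skills-based format
(The chronological format wins every industry group but the skills-based format wins overall — the chronological format's applications skew toward the low-rate tech group.)

the skills-based format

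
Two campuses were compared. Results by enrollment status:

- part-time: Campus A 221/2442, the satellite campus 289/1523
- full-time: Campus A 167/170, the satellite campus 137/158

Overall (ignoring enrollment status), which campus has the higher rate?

the satellite campus

Part-time: Campus A 221/2442 = 9.0%, the satellite campus 289/1523 = 19.0% → the satellite campus
Full-time: Campus A 167/170 = 98.2%, the satellite campus 137/158 = 86.7% → Campus A
Overall: Campus A 388/2612 = 14.9%, the satellite campus 426/1681 = 25.3% → the satellite campus
(Neither sweeps every enrollment group, but the satellite campus has the higher pooled rate.)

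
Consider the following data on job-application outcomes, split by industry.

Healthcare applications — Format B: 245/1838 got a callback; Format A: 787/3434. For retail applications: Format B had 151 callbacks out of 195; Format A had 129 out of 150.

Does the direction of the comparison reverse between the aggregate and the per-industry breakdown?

Healthcare: Format B 245/1838 = 13.3%, Format A 787/3434 = 22.9% → Format A
Retail: Format B 151/195 = 77.4%, Format A 129/150 = 86.0% → Format A
Overall: Format B 396/2033 = 19.5%, Format A 916/3584 = 25.6% → Format A
Format A wins overall and in every industry group — no reversal.

No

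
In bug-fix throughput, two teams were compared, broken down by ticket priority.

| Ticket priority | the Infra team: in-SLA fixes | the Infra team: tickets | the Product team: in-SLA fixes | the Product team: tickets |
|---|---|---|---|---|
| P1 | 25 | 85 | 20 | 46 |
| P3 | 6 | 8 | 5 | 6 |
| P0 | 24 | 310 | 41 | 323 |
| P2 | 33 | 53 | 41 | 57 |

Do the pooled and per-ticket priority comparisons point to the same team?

P1: the Infra team 25/85 = 29.4%, the Product team 20/46 = 43.5% → the Product team
P3: the Infra team 6/8 = 75.0%, the Product team 5/6 = 83.3% → the Product team
P0: the Infra team 24/310 = 7.7%, the Product team 41/323 = 12.7% → the Product team
P2: the Infra team 33/53 = 62.3%, the Product team 41/57 = 71.9% → the Product team
Overall: the Infra team 88/456 = 19.3%, the Product team 107/432 = 24.8% → the Product team
The Product team wins overall and in every ticket group — no reversal.

Yes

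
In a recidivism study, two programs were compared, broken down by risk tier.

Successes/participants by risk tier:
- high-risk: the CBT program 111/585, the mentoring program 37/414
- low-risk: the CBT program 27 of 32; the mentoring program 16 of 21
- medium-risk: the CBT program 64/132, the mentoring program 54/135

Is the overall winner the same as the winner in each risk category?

High-risk: the CBT program 111/585 = 19.0%, the mentoring program 37/414 = 8.9% → the CBT program
Low-risk: the CBT program 27/32 = 84.4%, the mentoring program 16/21 = 76.2% → the CBT program
Medium-risk: the CBT program 64/132 = 48.5%, the mentoring program 54/135 = 40.0% → the CBT program
Overall: the CBT program 202/749 = 27.0%, the mentoring program 107/570 = 18.8% → the CBT program
The CBT program wins overall and in every risk group — no reversal.

Yes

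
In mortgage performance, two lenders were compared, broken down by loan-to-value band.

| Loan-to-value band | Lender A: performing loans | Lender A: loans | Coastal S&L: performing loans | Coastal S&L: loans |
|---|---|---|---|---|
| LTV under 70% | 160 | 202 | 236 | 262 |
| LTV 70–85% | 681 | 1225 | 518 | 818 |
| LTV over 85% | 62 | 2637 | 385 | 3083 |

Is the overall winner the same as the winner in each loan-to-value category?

LTV under 70%: Lender A 160/202 = 79.2%, Coastal S&L 236/262 = 90.1% → Coastal S&L
LTV 70–85%: Lender A 681/1225 = 55.6%, Coastal S&L 518/818 = 63.3% → Coastal S&L
LTV over 85%: Lender A 62/2637 = 2.4%, Coastal S&L 385/3083 = 12.5% → Coastal S&L
Overall: Lender A 903/4064 = 22.2%, Coastal S&L 1139/4163 = 27.4% → Coastal S&L
Coastal S&L wins overall and in every loan-to-value group — no reversal.

Yes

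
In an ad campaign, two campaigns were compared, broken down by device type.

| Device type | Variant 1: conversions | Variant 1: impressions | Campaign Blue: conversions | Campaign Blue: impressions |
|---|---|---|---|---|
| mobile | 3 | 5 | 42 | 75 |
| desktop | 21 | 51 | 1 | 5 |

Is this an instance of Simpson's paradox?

Mobile: Variant 1 3/5 = 60.0%, Campaign Blue 42/75 = 56.0% → Variant 1
Desktop: Variant 1 21/51 = 41.2%, Campaign Blue 1/5 = 20.0% → Variant 1
Overall: Variant 1 24/56 = 42.9%, Campaign Blue 43/80 = 53.8% → Campaign Blue
Variant 1 wins each device group but Campaign Blue wins overall — the comparison reverses. Variant 1's impressions skew toward desktop, which has a lower base rate.

Yes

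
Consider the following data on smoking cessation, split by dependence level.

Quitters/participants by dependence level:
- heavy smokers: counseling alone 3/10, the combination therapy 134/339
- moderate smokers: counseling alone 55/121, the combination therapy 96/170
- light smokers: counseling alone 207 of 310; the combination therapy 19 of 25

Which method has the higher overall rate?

counseling alone

Heavy smokers: counseling alone 3/10 = 30.0%, the combination therapy 134/339 = 39.5% → the combination therapy
Moderate smokers: counseling alone 55/121 = 45.5%, the combination therapy 96/170 = 56.5% → the combination therapy
Light smokers: counseling alone 207/310 = 66.8%, the combination therapy 19/25 = 76.0% → the combination therapy
Overall: counseling alone 265/441 = 60.1%, the combination therapy 249/534 = 46.6% → counseling alone
(The combination therapy wins every dependence group but counseling alone wins overall — the combination therapy's participants skew toward the low-rate heavy smokers group.)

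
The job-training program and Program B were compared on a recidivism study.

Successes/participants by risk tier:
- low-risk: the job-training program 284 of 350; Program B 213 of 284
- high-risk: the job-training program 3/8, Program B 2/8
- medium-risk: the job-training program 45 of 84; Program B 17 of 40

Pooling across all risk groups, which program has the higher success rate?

Low-risk: the job-training program 284/350 = 81.1%, Program B 213/284 = 75.0% → the job-training program
High-risk: the job-training program 3/8 = 37.5%, Program B 2/8 = 25.0% → the job-training program
Medium-risk: the job-training program 45/84 = 53.6%, Program B 17/40 = 42.5% → the job-training program
Overall: the job-training program 332/442 = 75.1%, Program B 232/332 = 69.9% → the job-training program

the job-training program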